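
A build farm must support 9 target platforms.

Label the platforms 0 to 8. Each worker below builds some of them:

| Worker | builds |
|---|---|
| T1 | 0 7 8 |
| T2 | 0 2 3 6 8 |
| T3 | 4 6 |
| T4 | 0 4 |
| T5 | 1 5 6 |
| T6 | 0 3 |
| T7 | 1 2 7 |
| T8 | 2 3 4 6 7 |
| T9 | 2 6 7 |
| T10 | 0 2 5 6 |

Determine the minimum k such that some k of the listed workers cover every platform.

3

Take {T2, T5, T8}. Their union is {0, 1, 2, 3, 4, 5, 6, 7, 8}, which is all 9 platforms.
No 2 of the 10 workers cover everything (all 45 combinations miss at least one platform), so 3 is optimal.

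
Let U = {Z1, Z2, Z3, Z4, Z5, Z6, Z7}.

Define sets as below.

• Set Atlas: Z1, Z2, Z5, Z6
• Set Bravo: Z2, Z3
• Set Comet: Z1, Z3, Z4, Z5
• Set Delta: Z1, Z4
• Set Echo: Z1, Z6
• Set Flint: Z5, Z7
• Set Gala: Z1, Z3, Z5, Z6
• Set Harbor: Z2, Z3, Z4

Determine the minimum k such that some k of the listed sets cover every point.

3

Take {Atlas, Flint, Harbor}. Their union is {Z1, Z2, Z3, Z4, Z5, Z6, Z7}, which is all 7 points.
Only Flint contains Z7, so Flint is forced; the remaining 5 points need at least 2 more sets (each remaining set adds at most 3) — so at least 3 sets are needed, and 3 is optimal.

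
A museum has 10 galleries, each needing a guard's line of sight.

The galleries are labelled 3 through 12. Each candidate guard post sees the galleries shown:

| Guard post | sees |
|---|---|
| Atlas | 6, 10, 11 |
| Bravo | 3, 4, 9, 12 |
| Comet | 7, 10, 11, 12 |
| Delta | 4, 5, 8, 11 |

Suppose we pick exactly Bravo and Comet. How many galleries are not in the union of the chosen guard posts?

Union of Bravo, Comet = {3, 4, 7, 9, 10, 11, 12}.
Not covered: 5, 6, 8 — 3 galleries.

3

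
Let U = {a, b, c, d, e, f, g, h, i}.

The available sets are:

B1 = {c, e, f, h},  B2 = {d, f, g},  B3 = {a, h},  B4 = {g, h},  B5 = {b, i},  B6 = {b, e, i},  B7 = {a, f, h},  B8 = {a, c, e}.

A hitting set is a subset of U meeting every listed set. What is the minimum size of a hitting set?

T = {c, g, h, i} meets every set (each contains at least one member of T), and |T| = 4.
No choice of 3 elements meets every set, so 4 is the minimum.

4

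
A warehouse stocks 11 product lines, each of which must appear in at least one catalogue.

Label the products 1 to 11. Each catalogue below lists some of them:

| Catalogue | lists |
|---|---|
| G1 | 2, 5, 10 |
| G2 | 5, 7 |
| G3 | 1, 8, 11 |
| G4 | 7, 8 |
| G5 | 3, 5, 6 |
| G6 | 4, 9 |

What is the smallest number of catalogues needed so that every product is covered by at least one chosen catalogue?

Take {G1, G3, G4, G5, G6}. Their union is {1, 2, 3, 4, 5, 6, 7, 8, 9, 10, 11}, which is all 11 products.
No 4 of the 6 catalogues cover everything (all 15 combinations miss at least one product), so 5 is optimal.

5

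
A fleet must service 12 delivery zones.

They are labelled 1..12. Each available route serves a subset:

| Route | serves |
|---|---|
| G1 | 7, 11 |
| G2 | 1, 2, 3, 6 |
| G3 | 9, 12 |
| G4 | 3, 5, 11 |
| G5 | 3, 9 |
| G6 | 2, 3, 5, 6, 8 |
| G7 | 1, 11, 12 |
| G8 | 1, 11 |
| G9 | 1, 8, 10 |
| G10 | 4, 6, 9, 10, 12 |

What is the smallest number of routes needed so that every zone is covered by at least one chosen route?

Take {G1, G6, G9, G10}. Their union is {1, 2, 3, 4, 5, 6, 7, 8, 9, 10, 11, 12}, which is all 12 zones.
No 3 of the 10 routes cover everything (all 120 combinations miss at least one zone), so 4 is optimal.

4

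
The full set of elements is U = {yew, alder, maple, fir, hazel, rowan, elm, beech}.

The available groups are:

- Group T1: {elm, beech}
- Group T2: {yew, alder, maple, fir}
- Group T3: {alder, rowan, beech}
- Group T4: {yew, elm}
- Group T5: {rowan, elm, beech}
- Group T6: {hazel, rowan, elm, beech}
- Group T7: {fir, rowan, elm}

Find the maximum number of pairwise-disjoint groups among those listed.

2

T3, T4 are pairwise disjoint (T3={alder,rowan,beech}; T4={yew,elm}).
Every remaining group overlaps one of these, and no 3 of the listed groups are pairwise disjoint, so 2 is the maximum.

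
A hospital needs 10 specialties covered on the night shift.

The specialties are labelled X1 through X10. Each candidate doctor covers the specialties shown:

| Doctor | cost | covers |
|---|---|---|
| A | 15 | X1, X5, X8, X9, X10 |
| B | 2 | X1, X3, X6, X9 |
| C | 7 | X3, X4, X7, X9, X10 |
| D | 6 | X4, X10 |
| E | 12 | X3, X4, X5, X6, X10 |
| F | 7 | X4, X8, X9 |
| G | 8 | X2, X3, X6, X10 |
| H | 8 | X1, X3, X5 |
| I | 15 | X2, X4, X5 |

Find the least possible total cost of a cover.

C, F, G, H together cover every specialty (C ∪ F ∪ G ∪ H = {X1, X2, X3, X4, X5, X6, X7, X8, X9, X10}); total cost 7 + 7 + 8 + 8 = 30.
The greedy pick B, C, F, I costs 31; no covering selection beats 30.

30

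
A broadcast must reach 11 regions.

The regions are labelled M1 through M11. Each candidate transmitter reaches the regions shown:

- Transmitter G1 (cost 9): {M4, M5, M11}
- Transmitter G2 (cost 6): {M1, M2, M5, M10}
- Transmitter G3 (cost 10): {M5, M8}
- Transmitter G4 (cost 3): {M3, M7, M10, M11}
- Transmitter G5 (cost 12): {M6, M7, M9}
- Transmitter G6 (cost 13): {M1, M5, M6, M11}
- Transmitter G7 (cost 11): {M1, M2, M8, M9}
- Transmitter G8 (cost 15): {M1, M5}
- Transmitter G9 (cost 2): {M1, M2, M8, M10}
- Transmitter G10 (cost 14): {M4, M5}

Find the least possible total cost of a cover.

26

G1, G4, G5, G9 together cover every region (G1 ∪ G4 ∪ G5 ∪ G9 = {M1, M2, M3, M4, M5, M6, M7, M8, M9, M10, M11}); total cost 9 + 3 + 12 + 2 = 26.
No covering selection has total cost below 26.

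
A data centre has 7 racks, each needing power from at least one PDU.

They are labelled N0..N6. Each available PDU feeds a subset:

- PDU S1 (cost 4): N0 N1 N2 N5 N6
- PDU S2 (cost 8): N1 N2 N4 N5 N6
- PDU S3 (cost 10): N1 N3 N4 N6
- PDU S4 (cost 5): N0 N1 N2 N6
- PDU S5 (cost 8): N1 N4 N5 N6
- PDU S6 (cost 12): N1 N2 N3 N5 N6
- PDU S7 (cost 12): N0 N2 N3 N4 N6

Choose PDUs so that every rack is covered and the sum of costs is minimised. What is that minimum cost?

S1, S3 together cover every rack (S1 ∪ S3 = {N0, N1, N2, N3, N4, N5, N6}); total cost 4 + 10 = 14.
No covering selection has total cost below 14.

14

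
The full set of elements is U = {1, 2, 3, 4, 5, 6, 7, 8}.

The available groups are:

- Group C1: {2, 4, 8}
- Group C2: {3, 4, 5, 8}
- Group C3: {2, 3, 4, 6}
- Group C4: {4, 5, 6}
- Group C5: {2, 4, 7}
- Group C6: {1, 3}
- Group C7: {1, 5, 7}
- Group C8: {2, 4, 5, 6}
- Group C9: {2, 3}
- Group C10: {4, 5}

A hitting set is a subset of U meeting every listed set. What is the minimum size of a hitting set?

3

H = {1, 2, 5} meets every group (each contains at least one member of H), and |H| = 3.
No choice of 2 elements meets every group, so 3 is the minimum.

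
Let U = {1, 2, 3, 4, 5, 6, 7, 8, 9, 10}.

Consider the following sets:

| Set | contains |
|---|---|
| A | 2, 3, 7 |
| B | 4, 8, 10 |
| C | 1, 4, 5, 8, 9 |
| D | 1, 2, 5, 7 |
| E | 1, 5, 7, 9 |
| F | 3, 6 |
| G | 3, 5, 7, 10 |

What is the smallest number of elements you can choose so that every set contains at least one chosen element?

H = {3, 7, 8} meets every set (each contains at least one member of H), and |H| = 3.
The sets B, E, F are pairwise disjoint, so any hitting set needs a separate element for each — at least 3. Hence 3 is optimal.

3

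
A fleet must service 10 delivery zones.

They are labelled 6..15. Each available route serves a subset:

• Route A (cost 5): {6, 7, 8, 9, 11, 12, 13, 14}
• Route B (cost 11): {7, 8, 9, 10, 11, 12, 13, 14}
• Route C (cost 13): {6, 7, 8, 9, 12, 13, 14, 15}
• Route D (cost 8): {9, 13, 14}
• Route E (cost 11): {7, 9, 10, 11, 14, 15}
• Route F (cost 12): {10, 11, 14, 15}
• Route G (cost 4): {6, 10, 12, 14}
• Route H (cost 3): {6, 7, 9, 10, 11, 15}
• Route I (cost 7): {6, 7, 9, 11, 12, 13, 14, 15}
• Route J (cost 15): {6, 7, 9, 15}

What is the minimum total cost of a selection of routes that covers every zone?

A, H together cover every zone (A ∪ H = {6, 7, 8, 9, 10, 11, 12, 13, 14, 15}); total cost 5 + 3 = 8.
No covering selection has total cost below 8.

8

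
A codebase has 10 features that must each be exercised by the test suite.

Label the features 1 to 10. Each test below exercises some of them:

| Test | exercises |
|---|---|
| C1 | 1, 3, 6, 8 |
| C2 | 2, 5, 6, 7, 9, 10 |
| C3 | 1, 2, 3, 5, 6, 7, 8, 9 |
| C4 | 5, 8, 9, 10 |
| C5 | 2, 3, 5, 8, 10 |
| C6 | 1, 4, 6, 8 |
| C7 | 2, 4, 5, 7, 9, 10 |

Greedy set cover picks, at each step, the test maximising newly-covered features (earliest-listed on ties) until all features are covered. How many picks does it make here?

Greedy: pick C3 (covers 8 new) → pick C7 (covers 2 new). Total picks: 2.

2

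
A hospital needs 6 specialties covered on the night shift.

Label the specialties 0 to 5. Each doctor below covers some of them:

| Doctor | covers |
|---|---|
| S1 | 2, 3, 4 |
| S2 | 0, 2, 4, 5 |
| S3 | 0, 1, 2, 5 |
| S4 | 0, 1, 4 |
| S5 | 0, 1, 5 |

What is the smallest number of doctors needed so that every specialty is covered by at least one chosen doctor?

S1 and S5 together: S1 ∪ S5 = {0, 1, 2, 3, 4, 5} — every specialty is covered.
No single doctor has all 6 specialties (the largest, S2, has 4), so 2 is optimal.

2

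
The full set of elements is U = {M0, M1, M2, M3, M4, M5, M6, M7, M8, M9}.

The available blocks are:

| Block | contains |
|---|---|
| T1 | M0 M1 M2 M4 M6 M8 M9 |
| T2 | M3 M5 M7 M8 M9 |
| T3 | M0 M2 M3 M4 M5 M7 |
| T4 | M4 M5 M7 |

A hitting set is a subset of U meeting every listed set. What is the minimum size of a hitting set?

2

The 2 elements {M7, M9} hit every block.
No single element lies in every block, so at least 2 are needed and 2 is optimal.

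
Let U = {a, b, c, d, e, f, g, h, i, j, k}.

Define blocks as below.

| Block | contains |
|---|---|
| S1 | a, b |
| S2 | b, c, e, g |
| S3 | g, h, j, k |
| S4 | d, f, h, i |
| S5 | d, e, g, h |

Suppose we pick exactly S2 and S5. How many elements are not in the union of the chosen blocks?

5

Union of S2, S5 = {b, c, d, e, g, h}.
Not covered: a, f, i, j, k — 5 elements.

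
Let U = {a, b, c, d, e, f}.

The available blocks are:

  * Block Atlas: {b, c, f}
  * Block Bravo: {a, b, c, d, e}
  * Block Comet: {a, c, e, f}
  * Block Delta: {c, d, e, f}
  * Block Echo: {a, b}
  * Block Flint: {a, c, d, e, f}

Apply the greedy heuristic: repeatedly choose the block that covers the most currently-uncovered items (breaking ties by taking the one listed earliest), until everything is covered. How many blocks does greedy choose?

Greedy: pick Bravo (covers 5 new) → pick Atlas (covers 1 new). Total picks: 2.

2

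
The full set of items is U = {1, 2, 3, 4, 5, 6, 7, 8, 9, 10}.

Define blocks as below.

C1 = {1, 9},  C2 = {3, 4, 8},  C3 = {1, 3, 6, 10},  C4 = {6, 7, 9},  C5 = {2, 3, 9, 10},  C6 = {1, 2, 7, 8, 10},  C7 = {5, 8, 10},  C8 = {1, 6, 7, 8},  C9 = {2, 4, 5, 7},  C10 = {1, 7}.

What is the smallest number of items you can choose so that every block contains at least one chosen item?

4

H = {1, 3, 5, 7} meets every block (each contains at least one member of H), and |H| = 4.
No choice of 3 items meets every block, so 4 is the minimum.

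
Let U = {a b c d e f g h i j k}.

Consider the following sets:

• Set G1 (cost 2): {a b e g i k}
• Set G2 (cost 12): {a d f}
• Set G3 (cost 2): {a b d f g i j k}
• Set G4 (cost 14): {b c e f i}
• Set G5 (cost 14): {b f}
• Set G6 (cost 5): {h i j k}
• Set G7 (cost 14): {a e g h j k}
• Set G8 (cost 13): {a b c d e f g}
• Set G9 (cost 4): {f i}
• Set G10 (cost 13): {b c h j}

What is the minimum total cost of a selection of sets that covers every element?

G1, G3, G10 together cover every element (G1 ∪ G3 ∪ G10 = {a, b, c, d, e, f, g, h, i, j, k}); total cost 2 + 2 + 13 = 17.
The greedy pick G3, G1, G6, G8 costs 22; no covering selection beats 17.

17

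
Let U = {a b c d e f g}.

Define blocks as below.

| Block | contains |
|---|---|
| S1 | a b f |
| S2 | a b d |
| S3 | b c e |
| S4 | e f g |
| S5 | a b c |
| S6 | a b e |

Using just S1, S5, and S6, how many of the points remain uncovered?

2

Union of S1, S5, S6 = {a, b, c, e, f}.
Not covered: d, g — 2 points.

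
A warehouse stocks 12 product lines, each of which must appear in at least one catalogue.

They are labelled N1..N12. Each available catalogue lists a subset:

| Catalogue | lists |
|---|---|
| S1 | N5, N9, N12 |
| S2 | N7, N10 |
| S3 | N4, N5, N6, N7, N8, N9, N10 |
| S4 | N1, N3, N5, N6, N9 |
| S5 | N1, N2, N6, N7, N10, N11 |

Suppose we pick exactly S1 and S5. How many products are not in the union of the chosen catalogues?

Union of S1, S5 = {N1, N2, N5, N6, N7, N9, N10, N11, N12}.
Not covered: N3, N4, N8 — 3 products.

3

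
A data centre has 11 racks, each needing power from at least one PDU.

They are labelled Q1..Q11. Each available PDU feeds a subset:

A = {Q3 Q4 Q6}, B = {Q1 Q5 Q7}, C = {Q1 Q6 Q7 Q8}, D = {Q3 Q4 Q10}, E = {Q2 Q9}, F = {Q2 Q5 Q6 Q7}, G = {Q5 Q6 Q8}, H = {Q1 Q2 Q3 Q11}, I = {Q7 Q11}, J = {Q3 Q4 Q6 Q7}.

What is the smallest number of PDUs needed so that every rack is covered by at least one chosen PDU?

5

Take {D, E, G, H, I}. Their union is {Q1, Q2, Q3, Q4, Q5, Q6, Q7, Q8, Q9, Q10, Q11}, which is all 11 racks.
No 4 of the 10 PDUs cover everything (all 210 combinations miss at least one rack), so 5 is optimal.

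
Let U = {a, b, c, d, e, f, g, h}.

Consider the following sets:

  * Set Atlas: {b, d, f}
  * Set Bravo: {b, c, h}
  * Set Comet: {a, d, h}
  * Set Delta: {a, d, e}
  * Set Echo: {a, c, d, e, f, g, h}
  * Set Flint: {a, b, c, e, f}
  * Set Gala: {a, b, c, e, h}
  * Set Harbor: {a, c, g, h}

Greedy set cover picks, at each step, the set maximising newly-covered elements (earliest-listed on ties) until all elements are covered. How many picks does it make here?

Greedy: pick Echo (covers 7 new) → pick Atlas (covers 1 new). Total picks: 2.

2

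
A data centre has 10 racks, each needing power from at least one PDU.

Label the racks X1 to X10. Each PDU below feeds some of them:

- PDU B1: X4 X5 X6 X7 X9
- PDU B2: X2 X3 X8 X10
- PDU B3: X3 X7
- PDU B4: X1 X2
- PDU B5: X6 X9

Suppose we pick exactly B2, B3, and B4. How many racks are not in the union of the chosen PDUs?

4

Union of B2, B3, B4 = {X1, X2, X3, X7, X8, X10}.
Not covered: X4, X5, X6, X9 — 4 racks.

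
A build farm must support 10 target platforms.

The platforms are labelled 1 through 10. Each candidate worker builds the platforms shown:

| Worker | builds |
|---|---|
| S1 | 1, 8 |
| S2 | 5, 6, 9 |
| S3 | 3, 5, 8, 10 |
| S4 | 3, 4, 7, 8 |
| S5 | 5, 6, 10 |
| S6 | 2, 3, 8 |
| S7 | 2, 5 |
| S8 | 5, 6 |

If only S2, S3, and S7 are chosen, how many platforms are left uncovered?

Union of S2, S3, S7 = {2, 3, 5, 6, 8, 9, 10}.
Not covered: 1, 4, 7 — 3 platforms.

3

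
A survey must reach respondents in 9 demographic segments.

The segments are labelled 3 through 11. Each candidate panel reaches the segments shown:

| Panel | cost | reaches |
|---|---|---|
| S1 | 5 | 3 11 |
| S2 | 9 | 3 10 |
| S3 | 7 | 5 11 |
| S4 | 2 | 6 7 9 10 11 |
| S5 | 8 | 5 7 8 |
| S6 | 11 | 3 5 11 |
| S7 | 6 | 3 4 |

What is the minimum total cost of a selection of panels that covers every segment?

S4, S5, S7 together cover every segment (S4 ∪ S5 ∪ S7 = {3, 4, 5, 6, 7, 8, 9, 10, 11}); total cost 2 + 8 + 6 = 16.
No covering selection has total cost below 16.

16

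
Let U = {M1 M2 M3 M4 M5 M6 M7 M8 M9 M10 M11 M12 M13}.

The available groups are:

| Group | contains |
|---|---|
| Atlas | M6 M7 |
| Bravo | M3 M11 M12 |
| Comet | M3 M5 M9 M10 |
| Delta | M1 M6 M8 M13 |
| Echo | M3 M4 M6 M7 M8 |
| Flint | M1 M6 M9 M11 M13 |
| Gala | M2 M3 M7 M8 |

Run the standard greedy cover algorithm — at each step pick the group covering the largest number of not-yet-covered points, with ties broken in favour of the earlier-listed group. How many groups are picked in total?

5

Greedy: pick Echo (covers 5 new) → pick Flint (covers 4 new) → pick Comet (covers 2 new) → pick Bravo (covers 1 new) → pick Gala (covers 1 new). Total picks: 5.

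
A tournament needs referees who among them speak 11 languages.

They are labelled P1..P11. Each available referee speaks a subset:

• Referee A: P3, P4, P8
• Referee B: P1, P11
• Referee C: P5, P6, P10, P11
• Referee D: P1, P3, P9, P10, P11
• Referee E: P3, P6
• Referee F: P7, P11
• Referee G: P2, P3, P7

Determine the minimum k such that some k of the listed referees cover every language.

A and C and D and G together: A ∪ C ∪ D ∪ G = {P1, P2, P3, P4, P5, P6, P7, P8, P9, P10, P11} — every language is covered.
Only C contains P5, so C is forced; the remaining 7 languages need at least 3 more referees (each remaining referee adds at most 3) — so at least 4 referees are needed, and 4 is optimal.

4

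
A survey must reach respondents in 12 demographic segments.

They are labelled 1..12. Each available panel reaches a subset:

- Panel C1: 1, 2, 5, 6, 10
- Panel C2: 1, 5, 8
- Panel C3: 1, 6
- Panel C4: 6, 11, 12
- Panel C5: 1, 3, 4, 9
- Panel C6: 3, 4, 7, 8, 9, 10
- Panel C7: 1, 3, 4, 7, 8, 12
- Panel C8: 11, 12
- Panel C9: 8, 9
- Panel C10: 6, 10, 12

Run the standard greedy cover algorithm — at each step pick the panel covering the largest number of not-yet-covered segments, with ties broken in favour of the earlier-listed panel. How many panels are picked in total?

3

Greedy: pick C6 (covers 6 new) → pick C1 (covers 4 new) → pick C4 (covers 2 new). Total picks: 3.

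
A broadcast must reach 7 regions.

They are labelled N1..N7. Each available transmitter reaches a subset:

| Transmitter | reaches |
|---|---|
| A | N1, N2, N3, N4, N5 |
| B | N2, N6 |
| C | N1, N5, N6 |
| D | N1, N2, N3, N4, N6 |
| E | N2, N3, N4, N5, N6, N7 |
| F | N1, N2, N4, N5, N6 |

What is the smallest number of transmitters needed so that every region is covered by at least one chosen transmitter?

Take {E, F}. Their union is {N1, N2, N3, N4, N5, N6, N7}, which is all 7 regions.
No single transmitter has all 7 regions (the largest, E, has 6), so 2 is optimal.

2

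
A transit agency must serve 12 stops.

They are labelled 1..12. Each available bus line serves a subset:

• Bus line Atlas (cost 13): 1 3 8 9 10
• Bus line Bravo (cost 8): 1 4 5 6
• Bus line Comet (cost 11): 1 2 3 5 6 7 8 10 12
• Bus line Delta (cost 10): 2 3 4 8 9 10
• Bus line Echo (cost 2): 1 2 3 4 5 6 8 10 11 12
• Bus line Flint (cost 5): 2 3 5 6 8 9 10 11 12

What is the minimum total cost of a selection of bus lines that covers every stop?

Comet, Echo, Flint together cover every stop (Comet ∪ Echo ∪ Flint = {1, 2, 3, 4, 5, 6, 7, 8, 9, 10, 11, 12}); total cost 11 + 2 + 5 = 18.
No covering selection has total cost below 18.

18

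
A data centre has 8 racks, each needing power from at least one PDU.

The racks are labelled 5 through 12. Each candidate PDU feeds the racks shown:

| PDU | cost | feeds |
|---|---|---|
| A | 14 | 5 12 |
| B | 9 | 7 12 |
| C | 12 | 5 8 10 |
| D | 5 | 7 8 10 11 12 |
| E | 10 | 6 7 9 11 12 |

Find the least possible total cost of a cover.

C, E together cover every rack (C ∪ E = {5, 6, 7, 8, 9, 10, 11, 12}); total cost 12 + 10 = 22.
The greedy pick D, E, C costs 27; no covering selection beats 22.

22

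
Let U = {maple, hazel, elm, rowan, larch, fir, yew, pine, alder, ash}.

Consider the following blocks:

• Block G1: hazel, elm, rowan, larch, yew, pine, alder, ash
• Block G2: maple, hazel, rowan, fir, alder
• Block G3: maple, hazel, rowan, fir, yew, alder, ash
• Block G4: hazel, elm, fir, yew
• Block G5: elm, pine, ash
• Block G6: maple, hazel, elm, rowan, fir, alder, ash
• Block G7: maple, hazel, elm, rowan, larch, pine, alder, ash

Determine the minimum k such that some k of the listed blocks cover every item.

G3 and G7 cover everything between them: the union {maple, hazel, elm, rowan, larch, fir, yew, pine, alder, ash} is all of U.
No single block has all 10 items (the largest, G1, has 8), so 2 is optimal.

2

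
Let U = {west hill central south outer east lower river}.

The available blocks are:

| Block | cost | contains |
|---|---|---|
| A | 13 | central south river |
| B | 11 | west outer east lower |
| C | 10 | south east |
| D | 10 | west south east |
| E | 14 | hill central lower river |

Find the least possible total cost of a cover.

B, C, E together cover every element (B ∪ C ∪ E = {west, hill, central, south, outer, east, lower, river}); total cost 11 + 10 + 14 = 35.
The greedy pick B, A, E costs 38; no covering selection beats 35.

35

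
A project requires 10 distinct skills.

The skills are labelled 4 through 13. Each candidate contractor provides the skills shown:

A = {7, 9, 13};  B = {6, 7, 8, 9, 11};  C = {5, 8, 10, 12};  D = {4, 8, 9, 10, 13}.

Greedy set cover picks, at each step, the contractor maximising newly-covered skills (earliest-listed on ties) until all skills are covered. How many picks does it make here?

3

Greedy: pick B (covers 5 new) → pick C (covers 3 new) → pick D (covers 2 new). Total picks: 3.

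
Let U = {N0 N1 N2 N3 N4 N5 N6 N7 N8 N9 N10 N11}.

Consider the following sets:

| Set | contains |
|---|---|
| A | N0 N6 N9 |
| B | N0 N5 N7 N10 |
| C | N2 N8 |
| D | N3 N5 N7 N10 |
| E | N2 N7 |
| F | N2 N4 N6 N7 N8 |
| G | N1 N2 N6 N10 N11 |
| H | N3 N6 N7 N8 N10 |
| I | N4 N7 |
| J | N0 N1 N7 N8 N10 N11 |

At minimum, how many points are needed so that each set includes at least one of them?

The 3 points {N6, N7, N8} hit every set.
The sets A, C, I are pairwise disjoint, so any hitting set needs a separate point for each — at least 3. Hence 3 is optimal.

3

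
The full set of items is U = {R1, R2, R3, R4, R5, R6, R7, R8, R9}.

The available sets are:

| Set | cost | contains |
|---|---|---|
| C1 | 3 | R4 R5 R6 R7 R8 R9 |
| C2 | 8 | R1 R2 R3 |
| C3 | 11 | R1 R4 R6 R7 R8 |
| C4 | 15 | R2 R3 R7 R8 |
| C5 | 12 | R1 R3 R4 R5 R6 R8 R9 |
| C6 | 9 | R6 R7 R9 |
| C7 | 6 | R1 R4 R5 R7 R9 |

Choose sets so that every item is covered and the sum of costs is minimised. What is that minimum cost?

11

C1, C2 together cover every item (C1 ∪ C2 = {R1, R2, R3, R4, R5, R6, R7, R8, R9}); total cost 3 + 8 = 11.
No covering selection has total cost below 11.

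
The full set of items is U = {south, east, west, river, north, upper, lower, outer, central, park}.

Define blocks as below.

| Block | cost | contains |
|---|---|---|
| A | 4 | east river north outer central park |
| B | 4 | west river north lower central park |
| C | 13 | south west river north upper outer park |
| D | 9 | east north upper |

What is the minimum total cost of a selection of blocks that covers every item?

21

A, B, C together cover every item (A ∪ B ∪ C = {south, east, west, river, north, upper, lower, outer, central, park}); total cost 4 + 4 + 13 = 21.
No covering selection has total cost below 21.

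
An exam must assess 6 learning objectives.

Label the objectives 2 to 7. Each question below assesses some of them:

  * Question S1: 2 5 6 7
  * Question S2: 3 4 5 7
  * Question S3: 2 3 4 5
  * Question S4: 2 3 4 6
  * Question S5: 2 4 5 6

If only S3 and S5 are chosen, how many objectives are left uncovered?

1

Union of S3, S5 = {2, 3, 4, 5, 6}.
Not covered: 7 — 1 objective.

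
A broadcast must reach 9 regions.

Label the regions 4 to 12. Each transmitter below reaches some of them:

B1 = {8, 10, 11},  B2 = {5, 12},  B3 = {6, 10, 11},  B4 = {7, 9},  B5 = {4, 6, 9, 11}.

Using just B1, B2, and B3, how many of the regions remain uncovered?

3

Union of B1, B2, B3 = {5, 6, 8, 10, 11, 12}.
Not covered: 4, 7, 9 — 3 regions.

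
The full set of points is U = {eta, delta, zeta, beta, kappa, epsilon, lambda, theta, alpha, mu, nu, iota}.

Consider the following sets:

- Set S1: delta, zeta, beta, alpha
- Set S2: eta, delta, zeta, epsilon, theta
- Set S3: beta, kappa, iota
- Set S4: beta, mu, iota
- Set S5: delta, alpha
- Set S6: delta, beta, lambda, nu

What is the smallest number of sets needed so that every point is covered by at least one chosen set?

5

S1 and S2 and S3 and S4 and S6 together: S1 ∪ S2 ∪ S3 ∪ S4 ∪ S6 = {eta, delta, zeta, beta, kappa, epsilon, lambda, theta, alpha, mu, nu, iota} — every point is covered.
No 4 of the 6 sets cover everything (all 15 combinations miss at least one point), so 5 is optimal.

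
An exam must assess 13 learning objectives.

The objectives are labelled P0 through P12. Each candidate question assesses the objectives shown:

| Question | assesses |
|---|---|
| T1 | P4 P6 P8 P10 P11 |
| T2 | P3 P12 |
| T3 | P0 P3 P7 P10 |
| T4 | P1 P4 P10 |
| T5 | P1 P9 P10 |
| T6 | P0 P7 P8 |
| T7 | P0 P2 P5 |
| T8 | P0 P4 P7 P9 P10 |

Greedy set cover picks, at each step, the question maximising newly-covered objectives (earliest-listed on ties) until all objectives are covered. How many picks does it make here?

5

Greedy: pick T1 (covers 5 new) → pick T3 (covers 3 new) → pick T5 (covers 2 new) → pick T7 (covers 2 new) → pick T2 (covers 1 new). Total picks: 5.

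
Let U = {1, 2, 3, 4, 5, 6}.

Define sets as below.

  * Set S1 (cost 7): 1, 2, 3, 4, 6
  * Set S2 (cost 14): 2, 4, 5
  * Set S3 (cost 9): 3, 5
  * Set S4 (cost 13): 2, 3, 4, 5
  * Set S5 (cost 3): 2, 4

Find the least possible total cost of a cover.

S1, S3 together cover every point (S1 ∪ S3 = {1, 2, 3, 4, 5, 6}); total cost 7 + 9 = 16.
No covering selection has total cost below 16.

16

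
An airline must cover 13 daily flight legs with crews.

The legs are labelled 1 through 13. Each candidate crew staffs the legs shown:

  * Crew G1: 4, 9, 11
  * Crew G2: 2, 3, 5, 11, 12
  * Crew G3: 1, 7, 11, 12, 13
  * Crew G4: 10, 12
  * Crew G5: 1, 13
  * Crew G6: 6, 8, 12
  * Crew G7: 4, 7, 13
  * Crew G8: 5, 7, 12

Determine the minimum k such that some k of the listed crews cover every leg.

5

G1 and G2 and G3 and G4 and G6 together: G1 ∪ G2 ∪ G3 ∪ G4 ∪ G6 = {1, 2, 3, 4, 5, 6, 7, 8, 9, 10, 11, 12, 13} — every leg is covered.
No 4 of the 8 crews cover everything (all 70 combinations miss at least one leg), so 5 is optimal.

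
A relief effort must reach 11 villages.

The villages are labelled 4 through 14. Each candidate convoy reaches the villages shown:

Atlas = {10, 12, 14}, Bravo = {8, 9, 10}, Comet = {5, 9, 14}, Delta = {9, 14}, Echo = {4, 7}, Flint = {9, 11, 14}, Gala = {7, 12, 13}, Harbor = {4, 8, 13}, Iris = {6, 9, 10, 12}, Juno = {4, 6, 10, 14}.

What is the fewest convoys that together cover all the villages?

5

Comet and Flint and Gala and Harbor and Juno together: Comet ∪ Flint ∪ Gala ∪ Harbor ∪ Juno = {4, 5, 6, 7, 8, 9, 10, 11, 12, 13, 14} — every village is covered.
No 4 of the 10 convoys cover everything (all 210 combinations miss at least one village), so 5 is optimal.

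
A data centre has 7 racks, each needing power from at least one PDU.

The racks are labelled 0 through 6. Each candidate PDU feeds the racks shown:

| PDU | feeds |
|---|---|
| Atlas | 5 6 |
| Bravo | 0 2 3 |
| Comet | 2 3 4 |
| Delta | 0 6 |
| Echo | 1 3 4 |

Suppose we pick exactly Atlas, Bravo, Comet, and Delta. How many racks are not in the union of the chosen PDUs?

1

Union of Atlas, Bravo, Comet, Delta = {0, 2, 3, 4, 5, 6}.
Not covered: 1 — 1 rack.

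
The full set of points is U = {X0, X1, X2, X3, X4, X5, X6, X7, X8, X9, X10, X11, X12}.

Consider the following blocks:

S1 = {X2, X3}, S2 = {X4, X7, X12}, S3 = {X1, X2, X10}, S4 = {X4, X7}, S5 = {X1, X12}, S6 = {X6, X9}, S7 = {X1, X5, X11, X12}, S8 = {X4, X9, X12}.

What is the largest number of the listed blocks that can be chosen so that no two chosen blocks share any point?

4

S1, S4, S5, S6 are pairwise disjoint (S1={X2,X3}; S4={X4,X7}; S5={X1,X12}; S6={X6,X9}).
Every remaining block overlaps one of these, and no 5 of the listed blocks are pairwise disjoint, so 4 is the maximum.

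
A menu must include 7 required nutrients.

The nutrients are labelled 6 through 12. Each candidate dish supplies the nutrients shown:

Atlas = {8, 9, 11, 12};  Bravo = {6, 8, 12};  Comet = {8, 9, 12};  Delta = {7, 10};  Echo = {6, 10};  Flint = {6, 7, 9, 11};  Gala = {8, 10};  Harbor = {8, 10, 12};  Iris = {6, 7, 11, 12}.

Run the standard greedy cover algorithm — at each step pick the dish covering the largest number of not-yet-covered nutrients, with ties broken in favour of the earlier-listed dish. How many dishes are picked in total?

Greedy: pick Atlas (covers 4 new) → pick Delta (covers 2 new) → pick Bravo (covers 1 new). Total picks: 3.
(The true minimum cover uses only 2 dishes, so greedy is not optimal here.)

3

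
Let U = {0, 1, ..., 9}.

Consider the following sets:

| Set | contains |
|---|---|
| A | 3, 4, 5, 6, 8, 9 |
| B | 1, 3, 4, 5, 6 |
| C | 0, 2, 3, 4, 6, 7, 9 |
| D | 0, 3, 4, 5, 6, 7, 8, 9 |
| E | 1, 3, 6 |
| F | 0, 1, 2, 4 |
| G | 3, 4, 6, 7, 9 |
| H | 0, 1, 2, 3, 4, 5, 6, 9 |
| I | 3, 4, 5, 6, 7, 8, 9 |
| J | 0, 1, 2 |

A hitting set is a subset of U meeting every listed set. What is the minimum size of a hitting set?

Take T = {0, 6}. Each listed set contains at least one of these, so T is a hitting set of size 2.
The sets G, J are pairwise disjoint, so any hitting set needs a separate point for each — at least 2. Hence 2 is optimal.

2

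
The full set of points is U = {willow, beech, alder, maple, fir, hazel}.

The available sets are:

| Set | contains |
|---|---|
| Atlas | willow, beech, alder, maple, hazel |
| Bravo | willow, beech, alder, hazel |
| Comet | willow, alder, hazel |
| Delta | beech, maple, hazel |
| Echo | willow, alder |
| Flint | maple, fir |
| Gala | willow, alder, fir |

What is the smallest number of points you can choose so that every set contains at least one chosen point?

2

H = {alder, maple} meets every set (each contains at least one member of H), and |H| = 2.
The sets Comet, Flint are pairwise disjoint, so any hitting set needs a separate point for each — at least 2. Hence 2 is optimal.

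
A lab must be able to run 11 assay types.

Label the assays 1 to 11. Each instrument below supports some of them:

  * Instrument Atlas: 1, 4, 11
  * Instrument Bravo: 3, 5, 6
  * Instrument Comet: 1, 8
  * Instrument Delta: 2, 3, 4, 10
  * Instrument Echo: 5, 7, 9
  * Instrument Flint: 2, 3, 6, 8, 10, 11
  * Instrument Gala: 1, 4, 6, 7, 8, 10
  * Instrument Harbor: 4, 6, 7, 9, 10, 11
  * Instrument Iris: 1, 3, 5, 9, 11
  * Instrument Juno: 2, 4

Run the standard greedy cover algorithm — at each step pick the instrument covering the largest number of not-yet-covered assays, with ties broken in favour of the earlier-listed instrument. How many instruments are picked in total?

Greedy: pick Flint (covers 6 new) → pick Echo (covers 3 new) → pick Atlas (covers 2 new). Total picks: 3.

3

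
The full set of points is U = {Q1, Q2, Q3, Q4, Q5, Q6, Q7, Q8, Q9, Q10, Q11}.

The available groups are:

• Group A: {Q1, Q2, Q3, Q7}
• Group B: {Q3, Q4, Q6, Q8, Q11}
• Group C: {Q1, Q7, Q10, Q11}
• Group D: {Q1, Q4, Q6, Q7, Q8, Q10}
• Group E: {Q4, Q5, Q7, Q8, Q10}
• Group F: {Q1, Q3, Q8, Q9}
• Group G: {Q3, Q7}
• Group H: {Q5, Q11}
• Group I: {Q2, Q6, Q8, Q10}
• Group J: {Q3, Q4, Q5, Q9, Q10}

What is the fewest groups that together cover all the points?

C and I and J together: C ∪ I ∪ J = {Q1, Q2, Q3, Q4, Q5, Q6, Q7, Q8, Q9, Q10, Q11} — every point is covered.
No 2 of the 10 groups cover everything (all 45 combinations miss at least one point), so 3 is optimal.

3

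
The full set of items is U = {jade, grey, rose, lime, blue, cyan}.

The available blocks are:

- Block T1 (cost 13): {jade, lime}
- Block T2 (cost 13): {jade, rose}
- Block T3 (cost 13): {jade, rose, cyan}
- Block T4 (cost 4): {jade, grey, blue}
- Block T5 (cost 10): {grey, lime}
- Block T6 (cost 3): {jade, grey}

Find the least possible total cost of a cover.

T3, T4, T5 together cover every item (T3 ∪ T4 ∪ T5 = {jade, grey, rose, lime, blue, cyan}); total cost 13 + 4 + 10 = 27.
No covering selection has total cost below 27.

27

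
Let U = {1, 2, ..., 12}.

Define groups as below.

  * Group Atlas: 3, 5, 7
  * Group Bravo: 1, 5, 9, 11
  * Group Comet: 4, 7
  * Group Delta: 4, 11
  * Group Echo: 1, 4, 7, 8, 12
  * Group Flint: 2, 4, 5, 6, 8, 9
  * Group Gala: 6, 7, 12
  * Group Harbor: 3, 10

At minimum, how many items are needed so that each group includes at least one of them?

4

H = {4, 7, 10, 11} meets every group (each contains at least one member of H), and |H| = 4.
No choice of 3 items meets every group, so 4 is the minimum.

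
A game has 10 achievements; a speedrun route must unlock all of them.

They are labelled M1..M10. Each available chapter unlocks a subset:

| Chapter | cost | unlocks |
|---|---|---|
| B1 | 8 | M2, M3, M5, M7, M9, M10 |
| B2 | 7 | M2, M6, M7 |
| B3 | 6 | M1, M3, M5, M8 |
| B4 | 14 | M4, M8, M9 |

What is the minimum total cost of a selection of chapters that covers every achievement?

B1, B2, B3, B4 together cover every achievement (B1 ∪ B2 ∪ B3 ∪ B4 = {M1, M2, M3, M4, M5, M6, M7, M8, M9, M10}); total cost 8 + 7 + 6 + 14 = 35.
No covering selection has total cost below 35.

35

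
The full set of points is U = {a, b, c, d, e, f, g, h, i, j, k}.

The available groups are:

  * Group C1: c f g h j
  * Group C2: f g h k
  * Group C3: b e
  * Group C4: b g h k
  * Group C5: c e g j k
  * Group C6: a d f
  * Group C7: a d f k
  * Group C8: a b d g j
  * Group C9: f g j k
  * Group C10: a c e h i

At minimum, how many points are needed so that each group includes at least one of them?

Take T = {a, b, g}. Each listed group contains at least one of these, so T is a hitting set of size 3.
No choice of 2 points meets every group, so 3 is the minimum.

3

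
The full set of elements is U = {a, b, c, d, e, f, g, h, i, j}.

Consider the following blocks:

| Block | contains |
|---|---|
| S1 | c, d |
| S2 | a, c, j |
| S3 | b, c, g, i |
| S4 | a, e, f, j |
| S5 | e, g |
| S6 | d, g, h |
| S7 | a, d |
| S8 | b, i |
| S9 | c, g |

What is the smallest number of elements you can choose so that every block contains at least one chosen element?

4

Take T = {a, d, g, i}. Each listed block contains at least one of these, so T is a hitting set of size 4.
No choice of 3 elements meets every block, so 4 is the minimum.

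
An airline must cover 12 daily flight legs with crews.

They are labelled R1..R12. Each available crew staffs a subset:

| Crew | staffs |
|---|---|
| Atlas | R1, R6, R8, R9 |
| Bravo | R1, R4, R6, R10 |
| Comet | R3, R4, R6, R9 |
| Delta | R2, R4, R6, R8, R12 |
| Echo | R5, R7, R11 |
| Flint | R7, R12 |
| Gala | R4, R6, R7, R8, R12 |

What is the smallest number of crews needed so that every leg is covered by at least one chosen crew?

Take {Bravo, Comet, Delta, Echo}. Their union is {R1, R2, R3, R4, R5, R6, R7, R8, R9, R10, R11, R12}, which is all 12 legs.
Only Delta contains R2, so Delta is forced; the remaining 7 legs need at least 3 more crews (each remaining crew adds at most 3) — so at least 4 crews are needed, and 4 is optimal.

4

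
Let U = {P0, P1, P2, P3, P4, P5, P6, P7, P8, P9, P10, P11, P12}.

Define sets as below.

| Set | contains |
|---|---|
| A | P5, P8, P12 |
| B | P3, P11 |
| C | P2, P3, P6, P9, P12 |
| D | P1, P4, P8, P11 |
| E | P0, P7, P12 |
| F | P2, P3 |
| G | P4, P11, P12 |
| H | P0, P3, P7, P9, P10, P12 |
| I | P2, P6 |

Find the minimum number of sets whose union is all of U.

A and D and H and I together: A ∪ D ∪ H ∪ I = {P0, P1, P2, P3, P4, P5, P6, P7, P8, P9, P10, P11, P12} — every item is covered.
No 3 of the 9 sets cover everything (all 84 combinations miss at least one item), so 4 is optimal.

4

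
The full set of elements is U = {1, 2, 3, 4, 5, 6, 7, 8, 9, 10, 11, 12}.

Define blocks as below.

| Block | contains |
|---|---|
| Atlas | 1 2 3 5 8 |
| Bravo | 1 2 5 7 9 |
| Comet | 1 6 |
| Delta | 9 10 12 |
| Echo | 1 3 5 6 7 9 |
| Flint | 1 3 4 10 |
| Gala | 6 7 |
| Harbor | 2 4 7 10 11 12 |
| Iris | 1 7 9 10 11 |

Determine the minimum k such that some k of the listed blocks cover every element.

Atlas and Echo and Harbor together: Atlas ∪ Echo ∪ Harbor = {1, 2, 3, 4, 5, 6, 7, 8, 9, 10, 11, 12} — every element is covered.
Only Atlas contains 8, so Atlas is forced; the remaining 7 elements need at least 2 more blocks (each remaining block adds at most 5) — so at least 3 blocks are needed, and 3 is optimal.

3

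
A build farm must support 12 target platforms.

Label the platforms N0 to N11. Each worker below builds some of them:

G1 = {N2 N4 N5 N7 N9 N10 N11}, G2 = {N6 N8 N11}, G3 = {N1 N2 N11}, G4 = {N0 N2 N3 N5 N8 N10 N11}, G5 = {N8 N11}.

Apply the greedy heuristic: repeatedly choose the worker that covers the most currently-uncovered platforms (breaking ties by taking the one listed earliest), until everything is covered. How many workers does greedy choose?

Greedy: pick G1 (covers 7 new) → pick G4 (covers 3 new) → pick G2 (covers 1 new) → pick G3 (covers 1 new). Total picks: 4.

4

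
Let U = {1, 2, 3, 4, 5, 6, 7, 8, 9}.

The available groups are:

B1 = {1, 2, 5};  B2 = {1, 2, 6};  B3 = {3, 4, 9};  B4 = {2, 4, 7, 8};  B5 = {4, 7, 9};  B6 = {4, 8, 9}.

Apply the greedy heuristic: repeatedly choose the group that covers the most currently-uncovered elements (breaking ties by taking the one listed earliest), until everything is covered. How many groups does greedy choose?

4

Greedy: pick B4 (covers 4 new) → pick B1 (covers 2 new) → pick B3 (covers 2 new) → pick B2 (covers 1 new). Total picks: 4.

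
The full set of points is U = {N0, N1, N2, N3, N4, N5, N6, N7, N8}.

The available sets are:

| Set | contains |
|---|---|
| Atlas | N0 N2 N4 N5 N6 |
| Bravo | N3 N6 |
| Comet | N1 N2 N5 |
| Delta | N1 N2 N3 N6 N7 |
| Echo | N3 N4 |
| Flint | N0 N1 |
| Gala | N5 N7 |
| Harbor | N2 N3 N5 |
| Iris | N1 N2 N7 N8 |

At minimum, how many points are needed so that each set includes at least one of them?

The 3 points {N1, N3, N5} hit every set.
The sets Bravo, Flint, Gala are pairwise disjoint, so any hitting set needs a separate point for each — at least 3. Hence 3 is optimal.

3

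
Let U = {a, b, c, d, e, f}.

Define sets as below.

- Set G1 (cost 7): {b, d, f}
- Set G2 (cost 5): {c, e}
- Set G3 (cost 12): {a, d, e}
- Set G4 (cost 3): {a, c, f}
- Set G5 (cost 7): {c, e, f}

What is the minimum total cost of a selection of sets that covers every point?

15

G1, G2, G4 together cover every point (G1 ∪ G2 ∪ G4 = {a, b, c, d, e, f}); total cost 7 + 5 + 3 = 15.
No covering selection has total cost below 15.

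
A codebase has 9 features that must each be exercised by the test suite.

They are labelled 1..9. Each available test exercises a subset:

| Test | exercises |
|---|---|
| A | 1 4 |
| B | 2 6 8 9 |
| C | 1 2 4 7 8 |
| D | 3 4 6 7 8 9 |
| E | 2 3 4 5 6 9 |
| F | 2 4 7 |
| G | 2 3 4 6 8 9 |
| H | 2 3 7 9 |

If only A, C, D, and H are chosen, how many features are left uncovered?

Union of A, C, D, H = {1, 2, 3, 4, 6, 7, 8, 9}.
Not covered: 5 — 1 feature.

1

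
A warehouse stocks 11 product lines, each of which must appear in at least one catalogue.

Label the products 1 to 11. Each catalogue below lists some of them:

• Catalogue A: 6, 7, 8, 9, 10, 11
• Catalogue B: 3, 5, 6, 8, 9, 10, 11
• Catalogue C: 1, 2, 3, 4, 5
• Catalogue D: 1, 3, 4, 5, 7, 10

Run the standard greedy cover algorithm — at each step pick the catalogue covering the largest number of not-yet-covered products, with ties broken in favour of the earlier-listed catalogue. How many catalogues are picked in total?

3

Greedy: pick B (covers 7 new) → pick C (covers 3 new) → pick A (covers 1 new). Total picks: 3.
(The true minimum cover uses only 2 catalogues, so greedy is not optimal here.)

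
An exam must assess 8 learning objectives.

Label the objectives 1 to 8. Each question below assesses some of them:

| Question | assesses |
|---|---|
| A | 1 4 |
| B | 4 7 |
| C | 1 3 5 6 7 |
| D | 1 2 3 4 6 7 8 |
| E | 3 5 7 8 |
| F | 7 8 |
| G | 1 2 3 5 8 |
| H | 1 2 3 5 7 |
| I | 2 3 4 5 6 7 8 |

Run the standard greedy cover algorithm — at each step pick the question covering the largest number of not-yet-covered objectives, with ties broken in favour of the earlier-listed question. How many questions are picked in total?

2

Greedy: pick D (covers 7 new) → pick C (covers 1 new). Total picks: 2.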